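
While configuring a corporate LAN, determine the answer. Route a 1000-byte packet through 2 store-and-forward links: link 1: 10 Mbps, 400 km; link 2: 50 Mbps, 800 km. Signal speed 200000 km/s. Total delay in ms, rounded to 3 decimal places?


Packet = 1000 bytes = 8000 bits. Store-and-forward: sum (t_trans + t_prop) per link.
Link 1: t_trans = 8000/(10*10^6) s = 0.8000 ms; t_prop = 400/200000 s = 2.0000 ms; subtotal = 2.8000 ms
Link 2: t_trans = 8000/(50*10^6) s = 0.1600 ms; t_prop = 800/200000 s = 4.0000 ms; subtotal = 4.1600 ms
End-to-end = 2.8000 + 4.1600 = 6.9600 ms -> 6.960 ms (3 dp)

6.960


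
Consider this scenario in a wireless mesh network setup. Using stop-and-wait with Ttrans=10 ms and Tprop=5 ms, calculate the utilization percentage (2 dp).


Given: Ttrans = 10 ms, Tprop = 5 ms
RTT = 2 * Tprop = 2 * 5 = 10 ms
U = Ttrans / (Ttrans + RTT)
U = 10 / (10 + 10)
U = 10 / 20 = 0.5
U% = 50.00%

50.00


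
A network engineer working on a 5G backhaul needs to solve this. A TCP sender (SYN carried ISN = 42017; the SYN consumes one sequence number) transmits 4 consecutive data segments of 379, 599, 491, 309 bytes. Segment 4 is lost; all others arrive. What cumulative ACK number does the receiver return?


SYN uses sequence number 42017; first data byte = ISN + 1 = 42018.
Segment 1: SEQ = 42018, len = 379 B, covers [42018, 42396]
Segment 2: SEQ = 42397, len = 599 B, covers [42397, 42995]
Segment 3: SEQ = 42996, len = 491 B, covers [42996, 43486]
Segment 4: SEQ = 43487, len = 309 B, covers [43487, 43795] [LOST]
In-order data received: bytes [42018, 43486] (segments 1..3).
Segment 4 missing -> gap begins at byte 43487.
Cumulative ACK = next expected in-order byte = 42018 + 379 + 599 + 491 = 43487

43487


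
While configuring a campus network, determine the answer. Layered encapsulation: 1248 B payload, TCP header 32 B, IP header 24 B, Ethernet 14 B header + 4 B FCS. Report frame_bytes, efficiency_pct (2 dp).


TCP segment = 1248 + 32 = 1280 B
IP packet = 1280 + 24 = 1304 B
Ethernet frame = 1304 + 14 + 4 = 1322 B
Efficiency = app / frame = 1248 / 1322 = 0.944024 = 94.4024% -> 94.40% (2 dp)

1322, 94.40


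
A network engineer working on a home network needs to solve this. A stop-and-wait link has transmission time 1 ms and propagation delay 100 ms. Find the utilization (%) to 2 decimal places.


Given: Ttrans = 1 ms, Tprop = 100 ms
RTT = 2 * Tprop = 2 * 100 = 200 ms
U = Ttrans / (Ttrans + RTT)
U = 1 / (1 + 200)
U = 1 / 201 = 0.004975
U% = 0.50%

0.50


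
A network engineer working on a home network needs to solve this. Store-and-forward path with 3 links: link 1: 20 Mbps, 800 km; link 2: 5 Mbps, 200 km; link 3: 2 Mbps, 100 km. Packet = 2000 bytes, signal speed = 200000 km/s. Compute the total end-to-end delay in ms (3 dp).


Packet = 2000 bytes = 16000 bits. Store-and-forward: sum (t_trans + t_prop) per link.
Link 1: t_trans = 16000/(20*10^6) s = 0.8000 ms; t_prop = 800/200000 s = 4.0000 ms; subtotal = 4.8000 ms
Link 2: t_trans = 16000/(5*10^6) s = 3.2000 ms; t_prop = 200/200000 s = 1.0000 ms; subtotal = 4.2000 ms
Link 3: t_trans = 16000/(2*10^6) s = 8.0000 ms; t_prop = 100/200000 s = 0.5000 ms; subtotal = 8.5000 ms
End-to-end = 4.8000 + 4.2000 + 8.5000 = 17.5000 ms -> 17.500 ms (3 dp)

17.500


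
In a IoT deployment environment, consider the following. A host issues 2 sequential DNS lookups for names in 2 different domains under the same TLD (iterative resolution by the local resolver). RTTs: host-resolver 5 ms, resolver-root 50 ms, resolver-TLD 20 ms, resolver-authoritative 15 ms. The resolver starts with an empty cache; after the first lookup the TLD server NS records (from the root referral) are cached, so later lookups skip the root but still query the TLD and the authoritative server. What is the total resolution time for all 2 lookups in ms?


Lookup 1 (cold cache): local + root + TLD + auth = 5 + 50 + 20 + 15 = 90 ms
Lookups 2..2 (TLD NS cached -> skip root; new domain -> still ask TLD and auth): local + TLD + auth = 5 + 20 + 15 = 40 ms each
Remaining 1 lookups: 1 * 40 = 40 ms
Total = 90 + 40 = 130 ms

130


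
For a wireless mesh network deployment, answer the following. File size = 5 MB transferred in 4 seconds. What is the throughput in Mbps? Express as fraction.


Given: file = 5 MB, time = 4 s
File in Mb = 5 * 8 = 40 Mb
Throughput = 40 / 4 Mbps
Throughput = 10 Mbps

10


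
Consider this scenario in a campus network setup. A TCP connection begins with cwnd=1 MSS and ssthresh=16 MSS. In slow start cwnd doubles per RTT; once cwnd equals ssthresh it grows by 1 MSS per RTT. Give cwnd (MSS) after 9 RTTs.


RTT 0: cwnd = 1 MSS (initial)
RTT 1: cwnd = 2 MSS (slow start, doubled)
RTT 2: cwnd = 4 MSS (slow start, doubled)
RTT 3: cwnd = 8 MSS (slow start, doubled)
RTT 4: cwnd = 16 MSS (slow start, doubled)
RTT 5: cwnd = 17 MSS (congestion avoidance, +1)
RTT 6: cwnd = 18 MSS (congestion avoidance, +1)
RTT 7: cwnd = 19 MSS (congestion avoidance, +1)
RTT 8: cwnd = 20 MSS (congestion avoidance, +1)
RTT 9: cwnd = 21 MSS (congestion avoidance, +1)

21


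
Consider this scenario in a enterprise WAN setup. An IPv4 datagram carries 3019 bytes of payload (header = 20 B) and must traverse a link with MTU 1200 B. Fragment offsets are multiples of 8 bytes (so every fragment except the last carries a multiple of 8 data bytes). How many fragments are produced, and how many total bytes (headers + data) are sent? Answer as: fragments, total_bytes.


Max data per non-final fragment = floor((MTU - header)/8)*8 = floor((1200 - 20)/8)*8 = floor(1180/8)*8 = 1176 B
Final fragment needs no 8-byte alignment: it can carry up to MTU - header = 1180 B
Non-final fragments needed = ceil((payload - 1180) / 1176) = ceil(1839/1176) = ceil(1.5638) = 2
Number of fragments = 2 + 1 = 3
Fragment sizes (data): 2 * 1176 B + 667 B (last, 667 <= 1180 OK)
Total bytes sent = payload + n_frags * header = 3019 + 3*20 = 3019 + 60 = 3079 B

3, 3079


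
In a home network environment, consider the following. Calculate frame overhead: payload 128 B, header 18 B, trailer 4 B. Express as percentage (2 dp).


Given: payload = 128 B, header = 18 B, trailer = 4 B
Overhead bytes = header + trailer = 18 + 4 = 22
Total frame = payload + overhead = 128 + 22 = 150
Overhead % = 22 / 150 * 100 = 14.6667% -> 14.67% (2 dp)

14.67


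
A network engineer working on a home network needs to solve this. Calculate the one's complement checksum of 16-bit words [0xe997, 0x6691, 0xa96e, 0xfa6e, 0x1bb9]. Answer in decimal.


Given words: [0xe997, 0x6691, 0xa96e, 0xfa6e, 0x1bb9]
Step 1: Sum all words
Raw sum = 59799 + 26257 + 43374 + 64110 + 7097 = 200637
Step 2: Fold carry: (4029 + 3) = 4032
One's complement = ~4032 & 0xFFFF = 61503

61503


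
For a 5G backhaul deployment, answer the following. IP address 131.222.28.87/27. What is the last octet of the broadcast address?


Given: IP = 131.222.28.87, prefix = /27
Host bits = 32 - 27 = 5
Network last octet = 87 AND mask = 64
Host part size = 2^5 - 1 = 31
Broadcast last octet = 64 OR 31 = 95

95


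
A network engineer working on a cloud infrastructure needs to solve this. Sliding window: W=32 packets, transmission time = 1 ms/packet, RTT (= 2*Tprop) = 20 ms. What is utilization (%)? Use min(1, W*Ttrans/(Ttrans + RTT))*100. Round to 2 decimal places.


Given: W = 32, Ttrans = 1 ms, RTT = 20 ms (= 2 * Tprop, Tprop = 10 ms)
Cycle time = Ttrans + RTT = 1 + 20 = 21 ms (first packet sent until its ACK returns)
W * Ttrans = 32 * 1 = 32 ms of sending per cycle
W * Ttrans / (Ttrans + RTT) = 32 / 21 = 1.523810
U = min(1, 1.523810) = 1.000000
U% = 100.00%

100.00


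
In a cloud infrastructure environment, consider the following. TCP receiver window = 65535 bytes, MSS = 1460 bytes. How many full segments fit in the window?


Given: RWND = 65535 bytes, MSS = 1460 bytes
Full segments = floor(RWND / MSS)
Full segments = floor(65535 / 1460)
Full segments = floor(44.887) = 44

44


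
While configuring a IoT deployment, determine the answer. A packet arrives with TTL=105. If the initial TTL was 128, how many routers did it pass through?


Given: initial TTL = 128, received TTL = 105
Hops = initial TTL - received TTL
Hops = 128 - 105 = 23

23


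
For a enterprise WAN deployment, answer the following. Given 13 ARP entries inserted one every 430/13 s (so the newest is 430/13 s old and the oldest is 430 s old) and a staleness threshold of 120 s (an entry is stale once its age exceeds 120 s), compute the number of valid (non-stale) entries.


Ages are k * 430/13 s for k = 1..13 (spacing = 33.0769 s).
Entry k is valid iff k * 430/13 <= 120 iff k <= 13 * 120 / 430 = 3.6279
n_valid = floor(3.6279) = 3
(n_stale = 13 - 3 = 10)

3


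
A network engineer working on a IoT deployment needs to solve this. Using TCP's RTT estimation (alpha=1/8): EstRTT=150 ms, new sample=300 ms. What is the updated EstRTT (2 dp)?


Given: EstRTT = 150 ms, SampleRTT = 300 ms, alpha = 1/8
New EstRTT = (1 - alpha) * EstRTT + alpha * SampleRTT
(7/8) * 150 = 131.25
(1/8) * 300 = 37.5
New EstRTT = 131.25 + 37.5 = 168.75 ms -> 168.75 ms (2 dp)

168.75


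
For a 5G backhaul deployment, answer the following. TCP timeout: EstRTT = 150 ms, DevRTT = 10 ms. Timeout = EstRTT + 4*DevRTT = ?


Given: EstRTT = 150 ms, DevRTT = 10 ms
Timeout = EstRTT + 4 * DevRTT
4 * DevRTT = 4 * 10 = 40
Timeout = 150 + 40 = 190 ms

190


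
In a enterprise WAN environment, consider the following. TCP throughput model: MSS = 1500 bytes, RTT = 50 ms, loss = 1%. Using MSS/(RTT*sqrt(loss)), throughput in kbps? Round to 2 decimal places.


Given: MSS = 1500 bytes, RTT = 50 ms, loss = 1%
RTT in seconds = 50 / 1000 = 0.05
Loss rate = 1% = 0.01
sqrt(loss) = sqrt(0.01) = 0.1
Throughput (bytes/s) = 1500 / (0.05 * 0.1) = 300000.0000
Throughput (kbps) = 300000.0000 * 8 / 1000 = 2400.000000 -> 2400.00 kbps (2 dp)

2400.00


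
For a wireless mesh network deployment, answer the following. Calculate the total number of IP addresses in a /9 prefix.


Given: CIDR prefix /9
Host bits = 32 - 9 = 23
Total addresses = 2^23 = 8388608

8388608


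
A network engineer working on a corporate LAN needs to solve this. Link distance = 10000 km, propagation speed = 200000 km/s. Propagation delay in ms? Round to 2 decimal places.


Given: distance = 10000 km, speed = 200000 km/s
Delay = distance / speed = 10000 / 200000 seconds
Delay in ms = 10000 * 1000 / 200000
Delay = 50.0000 ms
Rounded to 2 dp = 50.00 ms

50.00


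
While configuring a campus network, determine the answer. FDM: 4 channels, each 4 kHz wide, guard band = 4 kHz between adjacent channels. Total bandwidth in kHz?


Given: 4 channels, 4 kHz each, guard = 4 kHz
Channel bandwidth = 4 * 4 = 16 kHz
Guard bands = 3 gaps * 4 kHz = 12 kHz
Total = 16 + 12 = 28 kHz

28


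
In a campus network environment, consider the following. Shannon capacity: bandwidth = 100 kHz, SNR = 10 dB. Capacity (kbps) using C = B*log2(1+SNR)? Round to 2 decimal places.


Given: B = 100 kHz, SNR = 10 dB
SNR linear = 10^(10/10) = 10
1 + SNR = 11
log2(11) = 3.4594316186
C = 100 * 1000 * 3.4594316186 = 345943.1619 bps
C = 345.943162 kbps -> 345.94 kbps (2 dp)

345.94


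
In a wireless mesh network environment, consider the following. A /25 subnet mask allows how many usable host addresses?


Given: subnet mask /25
Host bits = 32 - 25 = 7
Total addresses = 2^7 = 128
Usable hosts = 128 - 2 (network + broadcast) = 126

126


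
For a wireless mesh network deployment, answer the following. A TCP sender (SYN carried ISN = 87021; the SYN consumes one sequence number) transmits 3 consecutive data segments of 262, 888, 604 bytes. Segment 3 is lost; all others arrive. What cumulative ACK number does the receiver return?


SYN uses sequence number 87021; first data byte = ISN + 1 = 87022.
Segment 1: SEQ = 87022, len = 262 B, covers [87022, 87283]
Segment 2: SEQ = 87284, len = 888 B, covers [87284, 88171]
Segment 3: SEQ = 88172, len = 604 B, covers [88172, 88775] [LOST]
In-order data received: bytes [87022, 88171] (segments 1..2).
Segment 3 missing -> gap begins at byte 88172.
Cumulative ACK = next expected in-order byte = 87022 + 262 + 888 = 88172

88172


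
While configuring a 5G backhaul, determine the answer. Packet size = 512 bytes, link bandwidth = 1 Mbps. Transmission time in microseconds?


Given: packet = 512 bytes, bandwidth = 1 Mbps
Packet in bits = 512 * 8 = 4096 bits
Bandwidth = 1 * 10^6 = 1000000 bps
Time = 4096 / 1000000 seconds
Time in us = 4096 * 10^6 / 1000000 = 4096

4096


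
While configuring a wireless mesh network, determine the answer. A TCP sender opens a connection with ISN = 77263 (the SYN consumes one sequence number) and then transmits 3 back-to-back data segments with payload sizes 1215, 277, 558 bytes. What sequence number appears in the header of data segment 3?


The SYN occupies sequence number ISN = 77263, so the first data byte is ISN + 1 = 77264.
SEQ of data segment i = (ISN + 1) + sum of payload sizes of segments 1..i-1.
Segment 1: SEQ = 77264, payload = 1215 bytes
Segment 2: SEQ = 78479, payload = 277 bytes
Segment 3: SEQ = 78756, payload = 558 bytes
SEQ of segment 3 = 77264 + 1215 + 277 = 78756

78756


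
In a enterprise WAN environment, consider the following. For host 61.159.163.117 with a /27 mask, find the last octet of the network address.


Given: IP = 61.159.163.117, prefix = /27
Subnet mask = 255.255.255.224
Last octet of IP: 117
Last octet of mask: 224
Network last octet = 117 AND 224 = 96

96


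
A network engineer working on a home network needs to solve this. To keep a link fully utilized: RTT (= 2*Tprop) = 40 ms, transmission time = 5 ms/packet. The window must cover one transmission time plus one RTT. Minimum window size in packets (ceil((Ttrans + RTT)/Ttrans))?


Given: Ttrans = 5 ms, RTT = 40 ms (= 2 * Tprop, Tprop = 20 ms)
Time until first ACK returns = Ttrans + RTT = 5 + 40 = 45 ms
Need W * Ttrans >= Ttrans + RTT  ->  W >= (Ttrans + RTT) / Ttrans
(Ttrans + RTT) / Ttrans = 45 / 5 = 9
W_min = ceil(9) = 9

9


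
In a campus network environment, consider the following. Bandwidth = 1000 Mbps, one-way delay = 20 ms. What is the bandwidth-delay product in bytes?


Given: bandwidth = 1000 Mbps, delay = 20 ms
BDP in bits = 1000 * 10^6 * 20 / 1000
BDP in bits = 20000000
BDP in bytes = 20000000 / 8 = 2500000

2500000


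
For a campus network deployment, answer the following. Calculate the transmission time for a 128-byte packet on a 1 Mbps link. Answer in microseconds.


Given: packet = 128 bytes, bandwidth = 1 Mbps
Packet in bits = 128 * 8 = 1024 bits
Bandwidth = 1 * 10^6 = 1000000 bps
Time = 1024 / 1000000 seconds
Time in us = 1024 * 10^6 / 1000000 = 1024

1024


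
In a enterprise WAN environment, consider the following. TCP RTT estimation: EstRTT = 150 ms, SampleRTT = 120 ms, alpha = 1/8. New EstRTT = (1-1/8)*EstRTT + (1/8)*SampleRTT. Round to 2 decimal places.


Given: EstRTT = 150 ms, SampleRTT = 120 ms, alpha = 1/8
New EstRTT = (1 - alpha) * EstRTT + alpha * SampleRTT
(7/8) * 150 = 131.25
(1/8) * 120 = 15
New EstRTT = 131.25 + 15 = 146.25 ms -> 146.25 ms (2 dp)

146.25


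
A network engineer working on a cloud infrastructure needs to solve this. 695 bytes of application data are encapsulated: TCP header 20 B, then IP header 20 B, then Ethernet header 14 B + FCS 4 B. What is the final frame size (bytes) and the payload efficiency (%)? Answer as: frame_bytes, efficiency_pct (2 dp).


TCP segment = 695 + 20 = 715 B
IP packet = 715 + 20 = 735 B
Ethernet frame = 735 + 14 + 4 = 753 B
Efficiency = app / frame = 695 / 753 = 0.922975 = 92.2975% -> 92.30% (2 dp)

753, 92.30


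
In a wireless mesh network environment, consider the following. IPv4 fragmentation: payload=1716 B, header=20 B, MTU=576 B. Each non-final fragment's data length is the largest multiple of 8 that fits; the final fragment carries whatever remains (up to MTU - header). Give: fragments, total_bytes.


Max data per non-final fragment = floor((MTU - header)/8)*8 = floor((576 - 20)/8)*8 = floor(556/8)*8 = 552 B
Final fragment needs no 8-byte alignment: it can carry up to MTU - header = 556 B
Non-final fragments needed = ceil((payload - 556) / 552) = ceil(1160/552) = ceil(2.1014) = 3
Number of fragments = 3 + 1 = 4
Fragment sizes (data): 3 * 552 B + 60 B (last, 60 <= 556 OK)
Total bytes sent = payload + n_frags * header = 1716 + 4*20 = 1716 + 80 = 1796 B

4, 1796


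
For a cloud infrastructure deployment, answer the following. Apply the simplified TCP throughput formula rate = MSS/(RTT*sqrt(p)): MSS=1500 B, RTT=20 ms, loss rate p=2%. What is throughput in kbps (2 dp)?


Given: MSS = 1500 bytes, RTT = 20 ms, loss = 2%
RTT in seconds = 20 / 1000 = 0.02
Loss rate = 2% = 0.02
sqrt(loss) = sqrt(0.02) = 0.141421356237
Throughput (bytes/s) = 1500 / (0.02 * 0.141421356237) = 530330.0859
Throughput (kbps) = 530330.0859 * 8 / 1000 = 4242.640687 -> 4242.64 kbps (2 dp)

4242.64


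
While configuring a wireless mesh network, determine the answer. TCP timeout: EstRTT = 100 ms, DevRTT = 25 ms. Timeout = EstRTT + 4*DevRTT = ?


Given: EstRTT = 100 ms, DevRTT = 25 ms
Timeout = EstRTT + 4 * DevRTT
4 * DevRTT = 4 * 25 = 100
Timeout = 100 + 100 = 200 ms

200


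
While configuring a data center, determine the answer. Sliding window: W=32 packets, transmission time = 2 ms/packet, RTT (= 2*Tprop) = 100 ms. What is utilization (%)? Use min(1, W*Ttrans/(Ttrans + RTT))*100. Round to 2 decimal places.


Given: W = 32, Ttrans = 2 ms, RTT = 100 ms (= 2 * Tprop, Tprop = 50 ms)
Cycle time = Ttrans + RTT = 2 + 100 = 102 ms (first packet sent until its ACK returns)
W * Ttrans = 32 * 2 = 64 ms of sending per cycle
W * Ttrans / (Ttrans + RTT) = 64 / 102 = 0.627451
U = min(1, 0.627451) = 0.627451
U% = 62.75%

62.75


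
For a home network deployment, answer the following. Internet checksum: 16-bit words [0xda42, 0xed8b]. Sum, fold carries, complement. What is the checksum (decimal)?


Given words: [0xda42, 0xed8b]
Step 1: Sum all words
Raw sum = 55874 + 60811 = 116685
Step 2: Fold carry: (51149 + 1) = 51150
One's complement = ~51150 & 0xFFFF = 14385

14385


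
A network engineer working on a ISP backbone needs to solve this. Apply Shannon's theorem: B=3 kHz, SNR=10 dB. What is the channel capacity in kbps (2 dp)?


Given: B = 3 kHz, SNR = 10 dB
SNR linear = 10^(10/10) = 10
1 + SNR = 11
log2(11) = 3.4594316186
C = 3 * 1000 * 3.4594316186 = 10378.2949 bps
C = 10.378295 kbps -> 10.38 kbps (2 dp)

10.38


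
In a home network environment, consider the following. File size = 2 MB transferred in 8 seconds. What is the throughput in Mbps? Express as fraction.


Given: file = 2 MB, time = 8 s
File in Mb = 2 * 8 = 16 Mb
Throughput = 16 / 8 Mbps
Throughput = 2 Mbps

2


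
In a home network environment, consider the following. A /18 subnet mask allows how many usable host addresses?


Given: subnet mask /18
Host bits = 32 - 18 = 14
Total addresses = 2^14 = 16384
Usable hosts = 16384 - 2 (network + broadcast) = 16382

16382


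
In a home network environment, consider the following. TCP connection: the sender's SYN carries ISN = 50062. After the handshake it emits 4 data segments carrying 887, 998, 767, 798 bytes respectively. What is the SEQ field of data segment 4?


The SYN occupies sequence number ISN = 50062, so the first data byte is ISN + 1 = 50063.
SEQ of data segment i = (ISN + 1) + sum of payload sizes of segments 1..i-1.
Segment 1: SEQ = 50063, payload = 887 bytes
Segment 2: SEQ = 50950, payload = 998 bytes
Segment 3: SEQ = 51948, payload = 767 bytes
Segment 4: SEQ = 52715, payload = 798 bytes
SEQ of segment 4 = 50063 + 887 + 998 + 767 = 52715

52715


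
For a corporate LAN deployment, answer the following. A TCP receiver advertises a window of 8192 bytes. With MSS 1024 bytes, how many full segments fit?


Given: RWND = 8192 bytes, MSS = 1024 bytes
Full segments = floor(RWND / MSS)
Full segments = floor(8192 / 1024)
Full segments = floor(8.0) = 8

8


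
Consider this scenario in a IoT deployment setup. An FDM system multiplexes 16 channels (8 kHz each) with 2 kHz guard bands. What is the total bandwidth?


Given: 16 channels, 8 kHz each, guard = 2 kHz
Channel bandwidth = 16 * 8 = 128 kHz
Guard bands = 15 gaps * 2 kHz = 30 kHz
Total = 128 + 30 = 158 kHz

158


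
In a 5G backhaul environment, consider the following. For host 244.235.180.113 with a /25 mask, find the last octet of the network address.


Given: IP = 244.235.180.113, prefix = /25
Subnet mask = 255.255.255.128
Last octet of IP: 113
Last octet of mask: 128
Network last octet = 113 AND 128 = 0

0


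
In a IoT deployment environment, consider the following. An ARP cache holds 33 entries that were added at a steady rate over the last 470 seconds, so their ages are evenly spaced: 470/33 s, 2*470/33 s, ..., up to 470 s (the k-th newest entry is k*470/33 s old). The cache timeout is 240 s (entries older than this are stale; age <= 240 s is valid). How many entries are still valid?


Ages are k * 470/33 s for k = 1..33 (spacing = 14.2424 s).
Entry k is valid iff k * 470/33 <= 240 iff k <= 33 * 240 / 470 = 16.8511
n_valid = floor(16.8511) = 16
(n_stale = 33 - 16 = 17)

16


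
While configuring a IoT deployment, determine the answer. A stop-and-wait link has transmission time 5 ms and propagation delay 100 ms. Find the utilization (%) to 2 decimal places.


Given: Ttrans = 5 ms, Tprop = 100 ms
RTT = 2 * Tprop = 2 * 100 = 200 ms
U = Ttrans / (Ttrans + RTT)
U = 5 / (5 + 200)
U = 5 / 205 = 0.02439
U% = 2.44%

2.44


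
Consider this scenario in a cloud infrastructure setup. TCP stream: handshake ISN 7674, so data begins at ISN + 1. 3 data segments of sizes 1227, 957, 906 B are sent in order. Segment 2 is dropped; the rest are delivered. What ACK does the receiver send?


SYN uses sequence number 7674; first data byte = ISN + 1 = 7675.
Segment 1: SEQ = 7675, len = 1227 B, covers [7675, 8901]
Segment 2: SEQ = 8902, len = 957 B, covers [8902, 9858] [LOST]
Segment 3: SEQ = 9859, len = 906 B, covers [9859, 10764]
In-order data received: bytes [7675, 8901] (segments 1..1).
Segment 2 missing -> gap begins at byte 8902; later segments buffered out of order.
Cumulative ACK = next expected in-order byte = 7675 + 1227 = 8902

8902


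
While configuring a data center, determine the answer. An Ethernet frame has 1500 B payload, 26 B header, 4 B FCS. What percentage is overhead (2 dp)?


Given: payload = 1500 B, header = 26 B, trailer = 4 B
Overhead bytes = header + trailer = 26 + 4 = 30
Total frame = payload + overhead = 1500 + 30 = 1530
Overhead % = 30 / 1530 * 100 = 1.9608% -> 1.96% (2 dp)

1.96


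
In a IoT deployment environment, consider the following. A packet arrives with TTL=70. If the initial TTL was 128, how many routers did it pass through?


Given: initial TTL = 128, received TTL = 70
Hops = initial TTL - received TTL
Hops = 128 - 70 = 58

58


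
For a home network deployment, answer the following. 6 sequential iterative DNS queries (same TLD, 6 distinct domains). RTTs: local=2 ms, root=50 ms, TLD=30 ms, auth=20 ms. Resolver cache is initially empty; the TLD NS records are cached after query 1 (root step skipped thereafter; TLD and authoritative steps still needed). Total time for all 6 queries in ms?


Lookup 1 (cold cache): local + root + TLD + auth = 2 + 50 + 30 + 20 = 102 ms
Lookups 2..6 (TLD NS cached -> skip root; new domain -> still ask TLD and auth): local + TLD + auth = 2 + 30 + 20 = 52 ms each
Remaining 5 lookups: 5 * 52 = 260 ms
Total = 102 + 260 = 362 ms

362


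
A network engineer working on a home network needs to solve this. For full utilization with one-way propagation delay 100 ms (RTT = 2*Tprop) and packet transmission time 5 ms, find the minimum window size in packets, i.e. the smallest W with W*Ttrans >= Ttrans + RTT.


Given: Ttrans = 5 ms, RTT = 200 ms (= 2 * Tprop, Tprop = 100 ms)
Time until first ACK returns = Ttrans + RTT = 5 + 200 = 205 ms
Need W * Ttrans >= Ttrans + RTT  ->  W >= (Ttrans + RTT) / Ttrans
(Ttrans + RTT) / Ttrans = 205 / 5 = 41
W_min = ceil(41) = 41

41


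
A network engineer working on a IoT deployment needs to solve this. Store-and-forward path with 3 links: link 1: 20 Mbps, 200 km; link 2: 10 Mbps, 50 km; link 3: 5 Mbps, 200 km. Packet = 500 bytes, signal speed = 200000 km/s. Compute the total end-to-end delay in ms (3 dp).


Packet = 500 bytes = 4000 bits. Store-and-forward: sum (t_trans + t_prop) per link.
Link 1: t_trans = 4000/(20*10^6) s = 0.2000 ms; t_prop = 200/200000 s = 1.0000 ms; subtotal = 1.2000 ms
Link 2: t_trans = 4000/(10*10^6) s = 0.4000 ms; t_prop = 50/200000 s = 0.2500 ms; subtotal = 0.6500 ms
Link 3: t_trans = 4000/(5*10^6) s = 0.8000 ms; t_prop = 200/200000 s = 1.0000 ms; subtotal = 1.8000 ms
End-to-end = 1.2000 + 0.6500 + 1.8000 = 3.6500 ms -> 3.650 ms (3 dp)

3.650


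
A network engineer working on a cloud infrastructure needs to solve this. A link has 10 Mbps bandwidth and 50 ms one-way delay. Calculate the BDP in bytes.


Given: bandwidth = 10 Mbps, delay = 50 ms
BDP in bits = 10 * 10^6 * 50 / 1000
BDP in bits = 500000
BDP in bytes = 500000 / 8 = 62500

62500


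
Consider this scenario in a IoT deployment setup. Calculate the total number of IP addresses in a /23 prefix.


Given: CIDR prefix /23
Host bits = 32 - 23 = 9
Total addresses = 2^9 = 512

512


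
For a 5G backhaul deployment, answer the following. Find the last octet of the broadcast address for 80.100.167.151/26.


Given: IP = 80.100.167.151, prefix = /26
Host bits = 32 - 26 = 6
Network last octet = 151 AND mask = 128
Host part size = 2^6 - 1 = 63
Broadcast last octet = 128 OR 63 = 191

191


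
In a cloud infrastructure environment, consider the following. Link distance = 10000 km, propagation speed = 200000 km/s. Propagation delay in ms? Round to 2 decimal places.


Given: distance = 10000 km, speed = 200000 km/s
Delay = distance / speed = 10000 / 200000 seconds
Delay in ms = 10000 * 1000 / 200000
Delay = 50.0000 ms
Rounded to 2 dp = 50.00 ms

50.00


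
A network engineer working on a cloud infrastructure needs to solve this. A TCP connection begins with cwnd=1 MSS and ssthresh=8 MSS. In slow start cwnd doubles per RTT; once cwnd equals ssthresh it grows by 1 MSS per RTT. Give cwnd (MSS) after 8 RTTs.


RTT 0: cwnd = 1 MSS (initial)
RTT 1: cwnd = 2 MSS (slow start, doubled)
RTT 2: cwnd = 4 MSS (slow start, doubled)
RTT 3: cwnd = 8 MSS (slow start, doubled)
RTT 4: cwnd = 9 MSS (congestion avoidance, +1)
RTT 5: cwnd = 10 MSS (congestion avoidance, +1)
RTT 6: cwnd = 11 MSS (congestion avoidance, +1)
RTT 7: cwnd = 12 MSS (congestion avoidance, +1)
RTT 8: cwnd = 13 MSS (congestion avoidance, +1)

13


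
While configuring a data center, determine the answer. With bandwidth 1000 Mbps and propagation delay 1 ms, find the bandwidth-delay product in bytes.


Given: bandwidth = 1000 Mbps, delay = 1 ms
BDP in bits = 1000 * 10^6 * 1 / 1000
BDP in bits = 1000000
BDP in bytes = 1000000 / 8 = 125000

125000


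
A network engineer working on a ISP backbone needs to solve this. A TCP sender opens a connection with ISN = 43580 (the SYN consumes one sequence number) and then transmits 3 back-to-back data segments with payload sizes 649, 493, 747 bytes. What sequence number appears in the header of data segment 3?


The SYN occupies sequence number ISN = 43580, so the first data byte is ISN + 1 = 43581.
SEQ of data segment i = (ISN + 1) + sum of payload sizes of segments 1..i-1.
Segment 1: SEQ = 43581, payload = 649 bytes
Segment 2: SEQ = 44230, payload = 493 bytes
Segment 3: SEQ = 44723, payload = 747 bytes
SEQ of segment 3 = 43581 + 649 + 493 = 44723

44723


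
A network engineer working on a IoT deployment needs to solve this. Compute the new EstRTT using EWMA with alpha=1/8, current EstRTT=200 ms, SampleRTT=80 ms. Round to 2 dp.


Given: EstRTT = 200 ms, SampleRTT = 80 ms, alpha = 1/8
New EstRTT = (1 - alpha) * EstRTT + alpha * SampleRTT
(7/8) * 200 = 175
(1/8) * 80 = 10
New EstRTT = 175 + 10 = 185 ms -> 185.00 ms (2 dp)

185.00


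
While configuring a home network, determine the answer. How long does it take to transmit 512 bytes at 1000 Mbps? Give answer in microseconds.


Given: packet = 512 bytes, bandwidth = 1000 Mbps
Packet in bits = 512 * 8 = 4096 bits
Bandwidth = 1000 * 10^6 = 1000000000 bps
Time = 4096 / 1000000000 seconds
Time in us = 4096 * 10^6 / 1000000000 = 4.096

4.096


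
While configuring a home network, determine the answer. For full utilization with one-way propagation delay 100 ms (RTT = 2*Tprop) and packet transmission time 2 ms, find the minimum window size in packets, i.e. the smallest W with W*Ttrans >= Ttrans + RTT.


Given: Ttrans = 2 ms, RTT = 200 ms (= 2 * Tprop, Tprop = 100 ms)
Time until first ACK returns = Ttrans + RTT = 2 + 200 = 202 ms
Need W * Ttrans >= Ttrans + RTT  ->  W >= (Ttrans + RTT) / Ttrans
(Ttrans + RTT) / Ttrans = 202 / 2 = 101
W_min = ceil(101) = 101

101


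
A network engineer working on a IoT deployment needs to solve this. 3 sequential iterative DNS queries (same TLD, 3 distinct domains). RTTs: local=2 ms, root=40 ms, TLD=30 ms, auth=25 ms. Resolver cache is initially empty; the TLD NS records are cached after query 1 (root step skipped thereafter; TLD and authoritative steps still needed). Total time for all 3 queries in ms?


Lookup 1 (cold cache): local + root + TLD + auth = 2 + 40 + 30 + 25 = 97 ms
Lookups 2..3 (TLD NS cached -> skip root; new domain -> still ask TLD and auth): local + TLD + auth = 2 + 30 + 25 = 57 ms each
Remaining 2 lookups: 2 * 57 = 114 ms
Total = 97 + 114 = 211 ms

211


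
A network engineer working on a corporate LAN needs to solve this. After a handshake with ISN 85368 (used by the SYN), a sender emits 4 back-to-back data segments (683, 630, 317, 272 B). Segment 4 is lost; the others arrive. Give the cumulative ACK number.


SYN uses sequence number 85368; first data byte = ISN + 1 = 85369.
Segment 1: SEQ = 85369, len = 683 B, covers [85369, 86051]
Segment 2: SEQ = 86052, len = 630 B, covers [86052, 86681]
Segment 3: SEQ = 86682, len = 317 B, covers [86682, 86998]
Segment 4: SEQ = 86999, len = 272 B, covers [86999, 87270] [LOST]
In-order data received: bytes [85369, 86998] (segments 1..3).
Segment 4 missing -> gap begins at byte 86999.
Cumulative ACK = next expected in-order byte = 85369 + 683 + 630 + 317 = 86999

86999


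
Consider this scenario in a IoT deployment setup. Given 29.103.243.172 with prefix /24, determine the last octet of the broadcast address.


Given: IP = 29.103.243.172, prefix = /24
Host bits = 32 - 24 = 8
Network last octet = 172 AND mask = 0
Host part size = 2^8 - 1 = 255
Broadcast last octet = 0 OR 255 = 255

255


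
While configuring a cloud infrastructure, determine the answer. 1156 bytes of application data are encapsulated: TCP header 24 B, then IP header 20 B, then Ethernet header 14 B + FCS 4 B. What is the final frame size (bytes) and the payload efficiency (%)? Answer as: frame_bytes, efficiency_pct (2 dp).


TCP segment = 1156 + 24 = 1180 B
IP packet = 1180 + 20 = 1200 B
Ethernet frame = 1200 + 14 + 4 = 1218 B
Efficiency = app / frame = 1156 / 1218 = 0.949097 = 94.9097% -> 94.91% (2 dp)

1218, 94.91


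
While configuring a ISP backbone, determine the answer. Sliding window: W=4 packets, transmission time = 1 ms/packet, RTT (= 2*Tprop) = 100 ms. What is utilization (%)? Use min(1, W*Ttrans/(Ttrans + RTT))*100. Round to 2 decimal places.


Given: W = 4, Ttrans = 1 ms, RTT = 100 ms (= 2 * Tprop, Tprop = 50 ms)
Cycle time = Ttrans + RTT = 1 + 100 = 101 ms (first packet sent until its ACK returns)
W * Ttrans = 4 * 1 = 4 ms of sending per cycle
W * Ttrans / (Ttrans + RTT) = 4 / 101 = 0.039604
U = min(1, 0.039604) = 0.039604
U% = 3.96%

3.96


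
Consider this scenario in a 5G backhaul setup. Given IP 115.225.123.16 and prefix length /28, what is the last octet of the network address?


Given: IP = 115.225.123.16, prefix = /28
Subnet mask = 255.255.255.240
Last octet of IP: 16
Last octet of mask: 240
Network last octet = 16 AND 240 = 16

16


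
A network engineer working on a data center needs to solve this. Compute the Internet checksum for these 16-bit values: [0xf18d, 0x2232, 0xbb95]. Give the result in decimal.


Given words: [0xf18d, 0x2232, 0xbb95]
Step 1: Sum all words
Raw sum = 61837 + 8754 + 48021 = 118612
Step 2: Fold carry: (53076 + 1) = 53077
One's complement = ~53077 & 0xFFFF = 12458

12458


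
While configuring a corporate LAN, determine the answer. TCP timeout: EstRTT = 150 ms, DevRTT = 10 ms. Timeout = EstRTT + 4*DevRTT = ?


Given: EstRTT = 150 ms, DevRTT = 10 ms
Timeout = EstRTT + 4 * DevRTT
4 * DevRTT = 4 * 10 = 40
Timeout = 150 + 40 = 190 ms

190


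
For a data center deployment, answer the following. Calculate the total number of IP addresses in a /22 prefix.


Given: CIDR prefix /22
Host bits = 32 - 22 = 10
Total addresses = 2^10 = 1024

1024


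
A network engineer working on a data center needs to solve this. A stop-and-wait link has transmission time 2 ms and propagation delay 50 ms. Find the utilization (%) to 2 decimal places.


Given: Ttrans = 2 ms, Tprop = 50 ms
RTT = 2 * Tprop = 2 * 50 = 100 ms
U = Ttrans / (Ttrans + RTT)
U = 2 / (2 + 100)
U = 2 / 102 = 0.019608
U% = 1.96%

1.96


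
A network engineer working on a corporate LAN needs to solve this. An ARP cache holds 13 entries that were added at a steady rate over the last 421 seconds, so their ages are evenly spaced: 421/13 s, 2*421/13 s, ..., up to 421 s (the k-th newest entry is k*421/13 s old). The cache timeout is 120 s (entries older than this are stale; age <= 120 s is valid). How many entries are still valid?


Ages are k * 421/13 s for k = 1..13 (spacing = 32.3846 s).
Entry k is valid iff k * 421/13 <= 120 iff k <= 13 * 120 / 421 = 3.7055
n_valid = floor(3.7055) = 3
(n_stale = 13 - 3 = 10)

3


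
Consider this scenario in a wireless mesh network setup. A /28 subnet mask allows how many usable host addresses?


Given: subnet mask /28
Host bits = 32 - 28 = 4
Total addresses = 2^4 = 16
Usable hosts = 16 - 2 (network + broadcast) = 14

14


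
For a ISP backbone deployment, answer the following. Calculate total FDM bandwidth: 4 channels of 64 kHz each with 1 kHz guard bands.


Given: 4 channels, 64 kHz each, guard = 1 kHz
Channel bandwidth = 4 * 64 = 256 kHz
Guard bands = 3 gaps * 1 kHz = 3 kHz
Total = 256 + 3 = 259 kHz

259


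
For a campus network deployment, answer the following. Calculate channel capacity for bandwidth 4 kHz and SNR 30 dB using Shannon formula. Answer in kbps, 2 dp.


Given: B = 4 kHz, SNR = 30 dB
SNR linear = 10^(30/10) = 1000
1 + SNR = 1001
log2(1001) = 9.9672262588
C = 4 * 1000 * 9.9672262588 = 39868.9050 bps
C = 39.868905 kbps -> 39.87 kbps (2 dp)

39.87


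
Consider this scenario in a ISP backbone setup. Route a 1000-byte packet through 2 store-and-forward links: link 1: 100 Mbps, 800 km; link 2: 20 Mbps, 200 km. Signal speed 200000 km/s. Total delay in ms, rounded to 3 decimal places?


Packet = 1000 bytes = 8000 bits. Store-and-forward: sum (t_trans + t_prop) per link.
Link 1: t_trans = 8000/(100*10^6) s = 0.0800 ms; t_prop = 800/200000 s = 4.0000 ms; subtotal = 4.0800 ms
Link 2: t_trans = 8000/(20*10^6) s = 0.4000 ms; t_prop = 200/200000 s = 1.0000 ms; subtotal = 1.4000 ms
End-to-end = 4.0800 + 1.4000 = 5.4800 ms -> 5.480 ms (3 dp)

5.480


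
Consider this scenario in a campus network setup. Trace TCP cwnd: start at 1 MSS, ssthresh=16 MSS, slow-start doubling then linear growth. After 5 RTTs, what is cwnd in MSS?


RTT 0: cwnd = 1 MSS (initial)
RTT 1: cwnd = 2 MSS (slow start, doubled)
RTT 2: cwnd = 4 MSS (slow start, doubled)
RTT 3: cwnd = 8 MSS (slow start, doubled)
RTT 4: cwnd = 16 MSS (slow start, doubled)
RTT 5: cwnd = 17 MSS (congestion avoidance, +1)

17


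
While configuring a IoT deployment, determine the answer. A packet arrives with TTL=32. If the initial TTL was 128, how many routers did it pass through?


Given: initial TTL = 128, received TTL = 32
Hops = initial TTL - received TTL
Hops = 128 - 32 = 96

96


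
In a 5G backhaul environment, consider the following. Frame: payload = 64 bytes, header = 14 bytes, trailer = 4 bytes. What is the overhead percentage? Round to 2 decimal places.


Given: payload = 64 B, header = 14 B, trailer = 4 B
Overhead bytes = header + trailer = 14 + 4 = 18
Total frame = payload + overhead = 64 + 18 = 82
Overhead % = 18 / 82 * 100 = 21.9512% -> 21.95% (2 dp)

21.95


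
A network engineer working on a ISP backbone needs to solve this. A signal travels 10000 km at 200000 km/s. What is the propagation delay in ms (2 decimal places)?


Given: distance = 10000 km, speed = 200000 km/s
Delay = distance / speed = 10000 / 200000 seconds
Delay in ms = 10000 * 1000 / 200000
Delay = 50.0000 ms
Rounded to 2 dp = 50.00 ms

50.00


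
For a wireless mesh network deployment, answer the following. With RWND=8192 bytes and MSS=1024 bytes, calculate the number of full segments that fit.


Given: RWND = 8192 bytes, MSS = 1024 bytes
Full segments = floor(RWND / MSS)
Full segments = floor(8192 / 1024)
Full segments = floor(8.0) = 8

8


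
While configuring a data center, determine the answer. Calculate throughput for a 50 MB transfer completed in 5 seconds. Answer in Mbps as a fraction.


Given: file = 50 MB, time = 5 s
File in Mb = 50 * 8 = 400 Mb
Throughput = 400 / 5 Mbps
Throughput = 80 Mbps

80


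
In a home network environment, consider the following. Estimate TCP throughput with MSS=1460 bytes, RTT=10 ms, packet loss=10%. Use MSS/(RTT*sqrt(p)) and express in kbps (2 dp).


Given: MSS = 1460 bytes, RTT = 10 ms, loss = 10%
RTT in seconds = 10 / 1000 = 0.01
Loss rate = 10% = 0.1
sqrt(loss) = sqrt(0.1) = 0.316227766017
Throughput (bytes/s) = 1460 / (0.01 * 0.316227766017) = 461692.5384
Throughput (kbps) = 461692.5384 * 8 / 1000 = 3693.540307 -> 3693.54 kbps (2 dp)

3693.54


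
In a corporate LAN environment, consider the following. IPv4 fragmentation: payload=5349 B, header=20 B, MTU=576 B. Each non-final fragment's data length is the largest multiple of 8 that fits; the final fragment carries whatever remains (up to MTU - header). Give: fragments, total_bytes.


Max data per non-final fragment = floor((MTU - header)/8)*8 = floor((576 - 20)/8)*8 = floor(556/8)*8 = 552 B
Final fragment needs no 8-byte alignment: it can carry up to MTU - header = 556 B
Non-final fragments needed = ceil((payload - 556) / 552) = ceil(4793/552) = ceil(8.6830) = 9
Number of fragments = 9 + 1 = 10
Fragment sizes (data): 9 * 552 B + 381 B (last, 381 <= 556 OK)
Total bytes sent = payload + n_frags * header = 5349 + 10*20 = 5349 + 200 = 5549 B

10, 5549


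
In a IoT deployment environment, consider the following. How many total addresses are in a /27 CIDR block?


Given: CIDR prefix /27
Host bits = 32 - 27 = 5
Total addresses = 2^5 = 32

32


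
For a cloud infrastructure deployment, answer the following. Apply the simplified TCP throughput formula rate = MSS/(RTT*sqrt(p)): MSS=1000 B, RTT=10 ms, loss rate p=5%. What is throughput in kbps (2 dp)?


Given: MSS = 1000 bytes, RTT = 10 ms, loss = 5%
RTT in seconds = 10 / 1000 = 0.01
Loss rate = 5% = 0.05
sqrt(loss) = sqrt(0.05) = 0.223606797750
Throughput (bytes/s) = 1000 / (0.01 * 0.223606797750) = 447213.5955
Throughput (kbps) = 447213.5955 * 8 / 1000 = 3577.708764 -> 3577.71 kbps (2 dp)

3577.71


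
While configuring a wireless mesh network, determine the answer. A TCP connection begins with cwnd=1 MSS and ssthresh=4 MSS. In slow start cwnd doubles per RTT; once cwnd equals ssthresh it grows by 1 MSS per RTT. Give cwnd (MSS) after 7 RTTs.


RTT 0: cwnd = 1 MSS (initial)
RTT 1: cwnd = 2 MSS (slow start, doubled)
RTT 2: cwnd = 4 MSS (slow start, doubled)
RTT 3: cwnd = 5 MSS (congestion avoidance, +1)
RTT 4: cwnd = 6 MSS (congestion avoidance, +1)
RTT 5: cwnd = 7 MSS (congestion avoidance, +1)
RTT 6: cwnd = 8 MSS (congestion avoidance, +1)
RTT 7: cwnd = 9 MSS (congestion avoidance, +1)

9


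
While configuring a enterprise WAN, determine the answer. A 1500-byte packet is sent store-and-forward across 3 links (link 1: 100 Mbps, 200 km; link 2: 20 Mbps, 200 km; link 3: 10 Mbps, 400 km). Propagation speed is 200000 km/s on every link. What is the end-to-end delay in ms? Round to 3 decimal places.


Packet = 1500 bytes = 12000 bits. Store-and-forward: sum (t_trans + t_prop) per link.
Link 1: t_trans = 12000/(100*10^6) s = 0.1200 ms; t_prop = 200/200000 s = 1.0000 ms; subtotal = 1.1200 ms
Link 2: t_trans = 12000/(20*10^6) s = 0.6000 ms; t_prop = 200/200000 s = 1.0000 ms; subtotal = 1.6000 ms
Link 3: t_trans = 12000/(10*10^6) s = 1.2000 ms; t_prop = 400/200000 s = 2.0000 ms; subtotal = 3.2000 ms
End-to-end = 1.1200 + 1.6000 + 3.2000 = 5.9200 ms -> 5.920 ms (3 dp)

5.920
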